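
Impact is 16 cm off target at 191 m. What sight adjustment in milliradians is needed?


1 mrad subtends 1 cm per 10 m of range, so adj = error_cm / (dist_m / 10) = 16 / (191/10) = 0.8377 mrad

0.8377 mrad


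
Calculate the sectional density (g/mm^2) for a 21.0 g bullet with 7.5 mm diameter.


SD = m/d^2 = 21.0/7.5^2 = 0.3733 g/mm^2

0.3733 g/mm^2


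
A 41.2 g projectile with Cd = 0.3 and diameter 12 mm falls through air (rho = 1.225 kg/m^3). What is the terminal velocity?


A = pi*(d/2)^2 = pi*(12/2000)^2 = 1.13097e-04 m^2
vt = sqrt(2mg/(Cd*rho*A)) = sqrt(2*0.0412*9.81/(0.3 * 1.225 * 1.13097e-04)) = 139.5 m/s

139.5 m/s


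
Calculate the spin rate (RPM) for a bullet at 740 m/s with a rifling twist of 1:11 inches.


twist_m = 11*0.0254 = 0.2794 m
spin = v/twist = 740/0.2794 = 2648.533 rev/s
RPM = spin*60 = 2648.533*60 ≈ 158912 RPM

158912 RPM


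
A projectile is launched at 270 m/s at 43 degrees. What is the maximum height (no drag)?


H = (v0*sin(theta))^2 / (2g) = (270*sin(43°))^2 / (2*9.81) = 1728 m

1728 m


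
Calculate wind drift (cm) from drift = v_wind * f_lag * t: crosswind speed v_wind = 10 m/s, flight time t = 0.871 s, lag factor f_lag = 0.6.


drift = v_wind * lag * t = 10 * 0.6 * 0.871 = 5.226 m ≈ 522.6 cm

522.6 cm


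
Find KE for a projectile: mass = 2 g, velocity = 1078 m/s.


E = 0.5*m*v^2 = 0.5*0.002*1078^2 = 1162 J

1162 J


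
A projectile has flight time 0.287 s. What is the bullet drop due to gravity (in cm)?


drop = 0.5*g*t^2 = 0.5*9.81*0.287^2 = 0.40402 m ≈ 40.4 cm

40.4 cm


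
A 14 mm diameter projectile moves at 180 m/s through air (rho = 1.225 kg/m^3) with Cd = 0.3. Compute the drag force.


A = pi*(d/2)^2 = pi*(14/2000)^2 = 1.53938e-04 m^2
Fd = 0.5*Cd*rho*A*v^2 = 0.5*0.3*1.225*1.53938e-04*180^2 = 0.9165 N

0.9165 N


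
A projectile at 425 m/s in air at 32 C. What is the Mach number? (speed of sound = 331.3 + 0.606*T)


a = 331.3 + 0.606*(32) = 350.692 m/s
M = v/a = 425/350.692 = 1.212

1.212


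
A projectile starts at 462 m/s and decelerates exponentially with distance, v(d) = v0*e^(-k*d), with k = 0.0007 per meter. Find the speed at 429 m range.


v = v0*exp(-k*d) = 462*exp(-0.0007*429) = 342.2 m/s

342.2 m/s


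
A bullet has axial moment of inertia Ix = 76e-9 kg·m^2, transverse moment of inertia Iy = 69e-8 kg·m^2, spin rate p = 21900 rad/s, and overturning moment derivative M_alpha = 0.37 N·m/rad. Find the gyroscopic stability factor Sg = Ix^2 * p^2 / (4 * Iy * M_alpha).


Sg = Ix^2 * p^2 / (4 * Iy * M_alpha) = (76e-9)^2 * 21900^2 / (4 * 69e-8 * 0.37) = 2.713

2.713


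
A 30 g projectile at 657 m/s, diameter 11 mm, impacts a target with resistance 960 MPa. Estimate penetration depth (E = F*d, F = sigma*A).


A = pi*(d/2)^2 = pi*(11/2)^2 = 95.0332 mm^2
E = 0.5*m*v^2 = 0.5*0.03*657^2 = 6474.73 J
depth = E/(sigma*A) = 6474.73 J / (960 MPa * 95.0332 mm^2) = 6474.73/(960 * 95.0332) m = 0.0709701 m ≈ 70.97 mm

70.97 mm


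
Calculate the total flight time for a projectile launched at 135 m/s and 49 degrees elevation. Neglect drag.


T = 2*v0*sin(theta)/g = 2*135*sin(49°)/9.81 = 20.77 s

20.77 s


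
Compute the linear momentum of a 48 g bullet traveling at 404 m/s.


p = m*v = 0.048*404 = 19.39 kg·m/s

19.39 kg·m/s


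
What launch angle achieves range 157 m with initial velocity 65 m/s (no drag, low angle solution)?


sin(2*theta) = R*g/v0^2 = 157*9.81/65^2 = 0.364537, theta = arcsin(0.364537)/2 = 10.69°

10.69 degrees


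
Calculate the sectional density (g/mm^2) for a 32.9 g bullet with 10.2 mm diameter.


SD = m/d^2 = 32.9/10.2^2 = 0.3162 g/mm^2

0.3162 g/mm^2


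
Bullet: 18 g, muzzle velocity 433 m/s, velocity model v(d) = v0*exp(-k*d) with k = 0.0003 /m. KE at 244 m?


v = v0*exp(-k*d) = 433*exp(-0.0003*244) = 402.437 m/s
E = 0.5*m*v^2 = 0.5*0.018*402.437^2 = 1458 J

1458 J


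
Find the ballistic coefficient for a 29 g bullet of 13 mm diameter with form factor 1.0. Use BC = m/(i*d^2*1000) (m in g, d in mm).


BC = m/(i*d^2*1000) = 29/(1.0 * 13^2 * 1000) = 0.0001716

0.0001716


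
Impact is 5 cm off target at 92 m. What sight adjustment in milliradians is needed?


1 mrad subtends 1 cm per 10 m of range, so adj = error_cm / (dist_m / 10) = 5 / (92/10) = 0.5435 mrad

0.5435 mrad


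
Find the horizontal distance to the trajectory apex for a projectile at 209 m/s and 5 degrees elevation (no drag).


R = v0^2*sin(2*theta)/g = 209^2*sin(2*5°)/9.81 = 773.203 m
apex_dist = R/2 = 773.203/2 = 386.6 m

386.6 m


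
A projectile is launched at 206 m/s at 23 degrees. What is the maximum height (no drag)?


H = (v0*sin(theta))^2 / (2g) = (206*sin(23°))^2 / (2*9.81) = 330.2 m

330.2 m


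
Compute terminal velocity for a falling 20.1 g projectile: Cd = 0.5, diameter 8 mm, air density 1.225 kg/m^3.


A = pi*(d/2)^2 = pi*(8/2000)^2 = 5.02655e-05 m^2
vt = sqrt(2mg/(Cd*rho*A)) = sqrt(2*0.0201*9.81/(0.5 * 1.225 * 5.02655e-05)) = 113.2 m/s

113.2 m/s


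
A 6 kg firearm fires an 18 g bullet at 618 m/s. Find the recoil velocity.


v_recoil = m_p * v_p / m_gun = 0.018 * 618 / 6 = 1.854 m/s

1.854 m/s


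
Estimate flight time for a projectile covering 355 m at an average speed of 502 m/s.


t = d/v = 355/502 = 0.7072 s

0.7072 s


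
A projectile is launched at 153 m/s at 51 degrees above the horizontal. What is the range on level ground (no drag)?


R = v0^2 * sin(2*theta) / g = 153^2 * sin(2*51°) / 9.81 = 2334 m

2334 m


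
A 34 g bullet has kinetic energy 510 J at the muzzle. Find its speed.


v = sqrt(2*E/m) = sqrt(2*510/0.034) = 173.2 m/s

173.2 m/s


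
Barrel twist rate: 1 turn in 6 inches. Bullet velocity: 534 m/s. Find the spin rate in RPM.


twist_m = 6*0.0254 = 0.1524 m
spin = v/twist = 534/0.1524 = 3503.937 rev/s
RPM = spin*60 = 3503.937*60 ≈ 210236 RPM

210236 RPM


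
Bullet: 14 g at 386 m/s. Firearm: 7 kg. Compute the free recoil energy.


v_r = m_p*v_p/m_gun = 0.014*386/7 = 0.772 m/s, E_r = 0.5*m_gun*v_r^2 = 0.5*7*0.772^2 = 2.086 J

2.086 J


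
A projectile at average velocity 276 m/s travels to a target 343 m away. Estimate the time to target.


t = d/v = 343/276 = 1.243 s

1.243 s


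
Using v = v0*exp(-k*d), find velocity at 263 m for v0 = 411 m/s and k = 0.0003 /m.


v = v0*exp(-k*d) = 411*exp(-0.0003*263) = 379.8 m/s

379.8 m/s


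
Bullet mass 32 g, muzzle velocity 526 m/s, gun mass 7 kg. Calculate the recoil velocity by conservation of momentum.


v_recoil = m_p * v_p / m_gun = 0.032 * 526 / 7 = 2.405 m/s

2.405 m/s


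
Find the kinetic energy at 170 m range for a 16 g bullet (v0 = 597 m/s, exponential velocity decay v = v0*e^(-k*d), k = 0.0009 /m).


v = v0*exp(-k*d) = 597*exp(-0.0009*170) = 512.303 m/s
E = 0.5*m*v^2 = 0.5*0.016*512.303^2 = 2100 J

2100 J


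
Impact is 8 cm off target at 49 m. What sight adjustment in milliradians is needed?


1 mrad subtends 1 cm per 10 m of range, so adj = error_cm / (dist_m / 10) = 8 / (49/10) = 1.633 mrad

1.633 mrad


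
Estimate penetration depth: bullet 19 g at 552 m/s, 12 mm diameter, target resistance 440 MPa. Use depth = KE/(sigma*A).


A = pi*(d/2)^2 = pi*(12/2)^2 = 113.097 mm^2
E = 0.5*m*v^2 = 0.5*0.019*552^2 = 2894.69 J
depth = E/(sigma*A) = 2894.69 J / (440 MPa * 113.097 mm^2) = 2894.69/(440 * 113.097) m = 0.0581697 m ≈ 58.17 mm

58.17 mm


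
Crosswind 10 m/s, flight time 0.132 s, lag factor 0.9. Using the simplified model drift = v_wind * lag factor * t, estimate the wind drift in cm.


drift = v_wind * lag * t = 10 * 0.9 * 0.132 = 1.188 m ≈ 118.8 cm

118.8 cm


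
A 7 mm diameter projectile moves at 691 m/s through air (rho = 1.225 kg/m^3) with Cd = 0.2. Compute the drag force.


A = pi*(d/2)^2 = pi*(7/2000)^2 = 3.84845e-05 m^2
Fd = 0.5*Cd*rho*A*v^2 = 0.5*0.2*1.225*3.84845e-05*691^2 = 2.251 N

2.251 N


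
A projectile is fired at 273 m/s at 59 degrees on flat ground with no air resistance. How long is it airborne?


T = 2*v0*sin(theta)/g = 2*273*sin(59°)/9.81 = 47.71 s

47.71 s


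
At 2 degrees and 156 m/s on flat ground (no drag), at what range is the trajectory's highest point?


R = v0^2*sin(2*theta)/g = 156^2*sin(2*2°)/9.81 = 173.047 m
apex_dist = R/2 = 173.047/2 = 86.52 m

86.52 m


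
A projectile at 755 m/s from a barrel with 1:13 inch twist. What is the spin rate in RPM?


twist_m = 13*0.0254 = 0.3302 m
spin = v/twist = 755/0.3302 = 2286.493 rev/s
RPM = spin*60 = 2286.493*60 ≈ 137190 RPM

137190 RPM


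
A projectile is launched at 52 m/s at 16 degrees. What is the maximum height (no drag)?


H = (v0*sin(theta))^2 / (2g) = (52*sin(16°))^2 / (2*9.81) = 10.47 m

10.47 m


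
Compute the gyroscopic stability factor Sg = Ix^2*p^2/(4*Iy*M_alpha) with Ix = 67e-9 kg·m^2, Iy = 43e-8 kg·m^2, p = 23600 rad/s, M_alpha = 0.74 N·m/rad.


Sg = Ix^2 * p^2 / (4 * Iy * M_alpha) = (67e-9)^2 * 23600^2 / (4 * 43e-8 * 0.74) = 1.964

1.964


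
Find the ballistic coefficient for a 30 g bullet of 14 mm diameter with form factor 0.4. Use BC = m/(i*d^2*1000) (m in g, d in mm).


BC = m/(i*d^2*1000) = 30/(0.4 * 14^2 * 1000) = 0.0003827

0.0003827


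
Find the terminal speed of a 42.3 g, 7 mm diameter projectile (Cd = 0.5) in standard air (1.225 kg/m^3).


A = pi*(d/2)^2 = pi*(7/2000)^2 = 3.84845e-05 m^2
vt = sqrt(2mg/(Cd*rho*A)) = sqrt(2*0.0423*9.81/(0.5 * 1.225 * 3.84845e-05)) = 187.6 m/s

187.6 m/s


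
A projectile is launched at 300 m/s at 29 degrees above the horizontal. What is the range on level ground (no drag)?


R = v0^2 * sin(2*theta) / g = 300^2 * sin(2*29°) / 9.81 = 7780 m

7780 m


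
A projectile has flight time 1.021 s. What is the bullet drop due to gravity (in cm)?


drop = 0.5*g*t^2 = 0.5*9.81*1.021^2 = 5.11317 m ≈ 511.3 cm

511.3 cm


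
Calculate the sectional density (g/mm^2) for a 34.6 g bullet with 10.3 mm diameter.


SD = m/d^2 = 34.6/10.3^2 = 0.3261 g/mm^2

0.3261 g/mm^2


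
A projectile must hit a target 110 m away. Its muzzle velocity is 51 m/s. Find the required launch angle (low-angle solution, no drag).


sin(2*theta) = R*g/v0^2 = 110*9.81/51^2 = 0.414879, theta = arcsin(0.414879)/2 = 12.26°

12.26 degrees


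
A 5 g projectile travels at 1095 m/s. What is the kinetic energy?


E = 0.5*m*v^2 = 0.5*0.005*1095^2 = 2998 J

2998 J


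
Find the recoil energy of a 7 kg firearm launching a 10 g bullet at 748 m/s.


v_r = m_p*v_p/m_gun = 0.01*748/7 = 1.06857 m/s, E_r = 0.5*m_gun*v_r^2 = 0.5*7*1.06857^2 = 3.996 J

3.996 J


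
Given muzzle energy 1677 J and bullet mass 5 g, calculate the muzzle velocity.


v = sqrt(2*E/m) = sqrt(2*1677/0.005) = 819 m/s

819 m/s


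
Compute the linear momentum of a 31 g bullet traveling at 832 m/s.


p = m*v = 0.031*832 = 25.79 kg·m/s

25.79 kg·m/s


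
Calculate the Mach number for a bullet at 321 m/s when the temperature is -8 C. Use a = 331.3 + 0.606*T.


a = 331.3 + 0.606*(-8) = 326.452 m/s
M = v/a = 321/326.452 = 0.9833

0.9833


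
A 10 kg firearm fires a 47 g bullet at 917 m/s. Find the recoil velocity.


v_recoil = m_p * v_p / m_gun = 0.047 * 917 / 10 = 4.31 m/s

4.31 m/s


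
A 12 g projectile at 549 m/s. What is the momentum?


p = m*v = 0.012*549 = 6.588 kg·m/s

6.588 kg·m/s


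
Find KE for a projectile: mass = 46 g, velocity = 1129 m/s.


E = 0.5*m*v^2 = 0.5*0.046*1129^2 = 29317 J

29317 J


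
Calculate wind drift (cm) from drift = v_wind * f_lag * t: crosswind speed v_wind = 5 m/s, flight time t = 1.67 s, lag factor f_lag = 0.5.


drift = v_wind * lag * t = 5 * 0.5 * 1.67 = 4.175 m ≈ 417.5 cm

417.5 cm


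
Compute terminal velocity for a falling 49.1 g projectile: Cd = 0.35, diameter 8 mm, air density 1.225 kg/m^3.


A = pi*(d/2)^2 = pi*(8/2000)^2 = 5.02655e-05 m^2
vt = sqrt(2mg/(Cd*rho*A)) = sqrt(2*0.0491*9.81/(0.35 * 1.225 * 5.02655e-05)) = 211.4 m/s

211.4 m/s


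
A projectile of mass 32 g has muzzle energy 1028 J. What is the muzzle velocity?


v = sqrt(2*E/m) = sqrt(2*1028/0.032) = 253.5 m/s

253.5 m/s


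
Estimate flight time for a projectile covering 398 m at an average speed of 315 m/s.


t = d/v = 398/315 = 1.263 s

1.263 s


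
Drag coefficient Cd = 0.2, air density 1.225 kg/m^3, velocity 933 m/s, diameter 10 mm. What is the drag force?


A = pi*(d/2)^2 = pi*(10/2000)^2 = 7.85398e-05 m^2
Fd = 0.5*Cd*rho*A*v^2 = 0.5*0.2*1.225*7.85398e-05*933^2 = 8.375 N

8.375 N


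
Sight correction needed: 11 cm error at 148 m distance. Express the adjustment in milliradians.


1 mrad subtends 1 cm per 10 m of range, so adj = error_cm / (dist_m / 10) = 11 / (148/10) = 0.7432 mrad

0.7432 mrad


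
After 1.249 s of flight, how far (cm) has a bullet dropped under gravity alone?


drop = 0.5*g*t^2 = 0.5*9.81*1.249^2 = 7.6518 m ≈ 765.2 cm

765.2 cm


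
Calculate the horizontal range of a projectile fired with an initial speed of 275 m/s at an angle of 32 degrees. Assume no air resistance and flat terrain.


R = v0^2 * sin(2*theta) / g = 275^2 * sin(2*32°) / 9.81 = 6929 m

6929 m


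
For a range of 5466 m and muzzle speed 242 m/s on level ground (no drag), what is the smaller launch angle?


sin(2*theta) = R*g/v0^2 = 5466*9.81/242^2 = 0.915604, theta = arcsin(0.915604)/2 = 33.15°

33.15 degrees


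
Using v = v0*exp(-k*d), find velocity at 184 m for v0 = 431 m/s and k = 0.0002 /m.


v = v0*exp(-k*d) = 431*exp(-0.0002*184) = 415.4 m/s

415.4 m/s


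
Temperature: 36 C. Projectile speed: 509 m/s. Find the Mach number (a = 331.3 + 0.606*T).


a = 331.3 + 0.606*(36) = 353.116 m/s
M = v/a = 509/353.116 = 1.441

1.441


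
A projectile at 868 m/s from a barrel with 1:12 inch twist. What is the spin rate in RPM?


twist_m = 12*0.0254 = 0.3048 m
spin = v/twist = 868/0.3048 = 2847.769 rev/s
RPM = spin*60 = 2847.769*60 ≈ 170866 RPM

170866 RPM


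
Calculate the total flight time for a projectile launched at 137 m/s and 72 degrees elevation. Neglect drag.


T = 2*v0*sin(theta)/g = 2*137*sin(72°)/9.81 = 26.56 s

26.56 s


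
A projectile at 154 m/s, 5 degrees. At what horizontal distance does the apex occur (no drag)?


R = v0^2*sin(2*theta)/g = 154^2*sin(2*5°)/9.81 = 419.8 m
apex_dist = R/2 = 419.8/2 = 209.9 m

209.9 m


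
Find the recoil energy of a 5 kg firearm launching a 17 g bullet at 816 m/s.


v_r = m_p*v_p/m_gun = 0.017*816/5 = 2.7744 m/s, E_r = 0.5*m_gun*v_r^2 = 0.5*5*2.7744^2 = 19.24 J

19.24 J


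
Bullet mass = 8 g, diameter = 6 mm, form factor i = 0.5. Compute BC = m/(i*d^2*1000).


BC = m/(i*d^2*1000) = 8/(0.5 * 6^2 * 1000) = 0.0004444

0.0004444


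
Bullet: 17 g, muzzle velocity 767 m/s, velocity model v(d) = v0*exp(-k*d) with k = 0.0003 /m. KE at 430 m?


v = v0*exp(-k*d) = 767*exp(-0.0003*430) = 674.173 m/s
E = 0.5*m*v^2 = 0.5*0.017*674.173^2 = 3863 J

3863 J


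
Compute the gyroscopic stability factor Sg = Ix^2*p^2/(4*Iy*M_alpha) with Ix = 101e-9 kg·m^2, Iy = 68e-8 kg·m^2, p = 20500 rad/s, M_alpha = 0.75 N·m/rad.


Sg = Ix^2 * p^2 / (4 * Iy * M_alpha) = (101e-9)^2 * 20500^2 / (4 * 68e-8 * 0.75) = 2.101

2.101


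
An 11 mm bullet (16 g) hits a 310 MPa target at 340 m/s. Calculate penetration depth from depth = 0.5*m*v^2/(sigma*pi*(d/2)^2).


A = pi*(d/2)^2 = pi*(11/2)^2 = 95.0332 mm^2
E = 0.5*m*v^2 = 0.5*0.016*340^2 = 924.8 J
depth = E/(sigma*A) = 924.8 J / (310 MPa * 95.0332 mm^2) = 924.8/(310 * 95.0332) m = 0.0313914 m ≈ 31.39 mm

31.39 mm


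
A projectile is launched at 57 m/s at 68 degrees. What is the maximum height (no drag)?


H = (v0*sin(theta))^2 / (2g) = (57*sin(68°))^2 / (2*9.81) = 142.4 m

142.4 m


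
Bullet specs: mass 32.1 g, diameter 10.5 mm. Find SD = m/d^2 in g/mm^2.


SD = m/d^2 = 32.1/10.5^2 = 0.2912 g/mm^2

0.2912 g/mm^2


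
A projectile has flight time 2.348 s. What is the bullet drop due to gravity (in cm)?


drop = 0.5*g*t^2 = 0.5*9.81*2.348^2 = 27.0418 m ≈ 2704 cm

2704 cm


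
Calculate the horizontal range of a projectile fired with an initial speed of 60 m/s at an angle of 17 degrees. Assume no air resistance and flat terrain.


R = v0^2 * sin(2*theta) / g = 60^2 * sin(2*17°) / 9.81 = 205.2 m

205.2 m


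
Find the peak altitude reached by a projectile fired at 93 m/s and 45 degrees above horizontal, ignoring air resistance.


H = (v0*sin(theta))^2 / (2g) = (93*sin(45°))^2 / (2*9.81) = 220.4 m

220.4 m


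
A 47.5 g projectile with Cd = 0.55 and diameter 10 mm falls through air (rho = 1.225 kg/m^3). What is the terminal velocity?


A = pi*(d/2)^2 = pi*(10/2000)^2 = 7.85398e-05 m^2
vt = sqrt(2mg/(Cd*rho*A)) = sqrt(2*0.0475*9.81/(0.55 * 1.225 * 7.85398e-05)) = 132.7 m/s

132.7 m/s


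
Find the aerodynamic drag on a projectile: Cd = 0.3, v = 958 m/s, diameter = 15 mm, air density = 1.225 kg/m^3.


A = pi*(d/2)^2 = pi*(15/2000)^2 = 1.76715e-04 m^2
Fd = 0.5*Cd*rho*A*v^2 = 0.5*0.3*1.225*1.76715e-04*958^2 = 29.8 N

29.8 N


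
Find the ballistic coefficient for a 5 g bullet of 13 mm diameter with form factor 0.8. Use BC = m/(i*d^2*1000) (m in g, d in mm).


BC = m/(i*d^2*1000) = 5/(0.8 * 13^2 * 1000) = 3.698e-05

3.698e-05


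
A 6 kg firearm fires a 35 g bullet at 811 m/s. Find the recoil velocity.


v_recoil = m_p * v_p / m_gun = 0.035 * 811 / 6 = 4.731 m/s

4.731 m/s


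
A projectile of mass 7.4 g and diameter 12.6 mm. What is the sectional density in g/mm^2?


SD = m/d^2 = 7.4/12.6^2 = 0.04661 g/mm^2

0.04661 g/mm^2


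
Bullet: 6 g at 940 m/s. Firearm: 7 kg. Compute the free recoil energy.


v_r = m_p*v_p/m_gun = 0.006*940/7 = 0.805714 m/s, E_r = 0.5*m_gun*v_r^2 = 0.5*7*0.805714^2 = 2.272 J

2.272 J


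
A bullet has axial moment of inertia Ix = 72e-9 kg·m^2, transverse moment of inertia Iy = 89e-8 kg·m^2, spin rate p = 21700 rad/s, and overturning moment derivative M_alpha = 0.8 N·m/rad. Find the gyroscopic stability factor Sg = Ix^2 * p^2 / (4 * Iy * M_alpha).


Sg = Ix^2 * p^2 / (4 * Iy * M_alpha) = (72e-9)^2 * 21700^2 / (4 * 89e-8 * 0.8) = 0.8571

0.8571


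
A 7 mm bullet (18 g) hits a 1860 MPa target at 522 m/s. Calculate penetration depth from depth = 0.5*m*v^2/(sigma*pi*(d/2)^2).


A = pi*(d/2)^2 = pi*(7/2)^2 = 38.4845 mm^2
E = 0.5*m*v^2 = 0.5*0.018*522^2 = 2452.36 J
depth = E/(sigma*A) = 2452.36 J / (1860 MPa * 38.4845 mm^2) = 2452.36/(1860 * 38.4845) m = 0.0342598 m ≈ 34.26 mm

34.26 mm


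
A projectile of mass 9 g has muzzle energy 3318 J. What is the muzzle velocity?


v = sqrt(2*E/m) = sqrt(2*3318/0.009) = 858.7 m/s

858.7 m/s


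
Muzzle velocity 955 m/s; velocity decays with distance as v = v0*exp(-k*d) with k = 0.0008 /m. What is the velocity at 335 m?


v = v0*exp(-k*d) = 955*exp(-0.0008*335) = 730.5 m/s

730.5 m/s


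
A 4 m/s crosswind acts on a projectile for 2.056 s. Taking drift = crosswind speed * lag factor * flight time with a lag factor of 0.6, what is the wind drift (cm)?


drift = v_wind * lag * t = 4 * 0.6 * 2.056 = 4.9344 m ≈ 493.4 cm

493.4 cm


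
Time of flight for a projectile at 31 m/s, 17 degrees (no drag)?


T = 2*v0*sin(theta)/g = 2*31*sin(17°)/9.81 = 1.848 s

1.848 s


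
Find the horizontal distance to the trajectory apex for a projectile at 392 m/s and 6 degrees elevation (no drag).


R = v0^2*sin(2*theta)/g = 392^2*sin(2*6°)/9.81 = 3256.73 m
apex_dist = R/2 = 3256.73/2 = 1628 m

1628 m


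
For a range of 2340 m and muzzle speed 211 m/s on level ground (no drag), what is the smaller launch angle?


sin(2*theta) = R*g/v0^2 = 2340*9.81/211^2 = 0.515608, theta = arcsin(0.515608)/2 = 15.52°

15.52 degrees


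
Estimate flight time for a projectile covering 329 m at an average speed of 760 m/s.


t = d/v = 329/760 = 0.4329 s

0.4329 s


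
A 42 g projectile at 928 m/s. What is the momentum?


p = m*v = 0.042*928 = 38.98 kg·m/s

38.98 kg·m/s


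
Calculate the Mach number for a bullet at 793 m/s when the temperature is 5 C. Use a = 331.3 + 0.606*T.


a = 331.3 + 0.606*(5) = 334.33 m/s
M = v/a = 793/334.33 = 2.372

2.372


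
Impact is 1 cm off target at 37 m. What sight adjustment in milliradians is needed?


1 mrad subtends 1 cm per 10 m of range, so adj = error_cm / (dist_m / 10) = 1 / (37/10) = 0.2703 mrad

0.2703 mrad


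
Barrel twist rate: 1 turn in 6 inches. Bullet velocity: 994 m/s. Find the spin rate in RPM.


twist_m = 6*0.0254 = 0.1524 m
spin = v/twist = 994/0.1524 = 6522.31 rev/s
RPM = spin*60 = 6522.31*60 ≈ 391339 RPM

391339 RPM


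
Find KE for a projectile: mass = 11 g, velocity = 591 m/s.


E = 0.5*m*v^2 = 0.5*0.011*591^2 = 1921 J

1921 J


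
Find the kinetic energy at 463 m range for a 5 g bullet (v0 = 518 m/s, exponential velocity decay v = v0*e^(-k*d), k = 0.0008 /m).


v = v0*exp(-k*d) = 518*exp(-0.0008*463) = 357.657 m/s
E = 0.5*m*v^2 = 0.5*0.005*357.657^2 = 319.8 J

319.8 J


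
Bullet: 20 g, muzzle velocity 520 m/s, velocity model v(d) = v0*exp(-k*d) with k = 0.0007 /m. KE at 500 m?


v = v0*exp(-k*d) = 520*exp(-0.0007*500) = 366.438 m/s
E = 0.5*m*v^2 = 0.5*0.02*366.438^2 = 1343 J

1343 J


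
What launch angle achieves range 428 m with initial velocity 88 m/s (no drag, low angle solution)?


sin(2*theta) = R*g/v0^2 = 428*9.81/88^2 = 0.542185, theta = arcsin(0.542185)/2 = 16.42°

16.42 degrees


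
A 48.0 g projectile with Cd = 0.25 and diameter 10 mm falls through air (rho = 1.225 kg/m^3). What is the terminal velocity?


A = pi*(d/2)^2 = pi*(10/2000)^2 = 7.85398e-05 m^2
vt = sqrt(2mg/(Cd*rho*A)) = sqrt(2*0.048*9.81/(0.25 * 1.225 * 7.85398e-05)) = 197.9 m/s

197.9 m/s


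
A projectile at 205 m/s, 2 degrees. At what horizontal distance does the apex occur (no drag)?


R = v0^2*sin(2*theta)/g = 205^2*sin(2*2°)/9.81 = 298.829 m
apex_dist = R/2 = 298.829/2 = 149.4 m

149.4 m


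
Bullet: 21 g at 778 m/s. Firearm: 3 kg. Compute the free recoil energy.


v_r = m_p*v_p/m_gun = 0.021*778/3 = 5.446 m/s, E_r = 0.5*m_gun*v_r^2 = 0.5*3*5.446^2 = 44.49 J

44.49 J


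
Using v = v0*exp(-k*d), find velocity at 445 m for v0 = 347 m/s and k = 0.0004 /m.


v = v0*exp(-k*d) = 347*exp(-0.0004*445) = 290.4 m/s

290.4 m/s


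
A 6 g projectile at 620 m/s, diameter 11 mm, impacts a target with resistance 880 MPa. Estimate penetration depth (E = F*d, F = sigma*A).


A = pi*(d/2)^2 = pi*(11/2)^2 = 95.0332 mm^2
E = 0.5*m*v^2 = 0.5*0.006*620^2 = 1153.2 J
depth = E/(sigma*A) = 1153.2 J / (880 MPa * 95.0332 mm^2) = 1153.2/(880 * 95.0332) m = 0.0137894 m ≈ 13.79 mm

13.79 mm


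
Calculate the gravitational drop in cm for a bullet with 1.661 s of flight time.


drop = 0.5*g*t^2 = 0.5*9.81*1.661^2 = 13.5325 m ≈ 1353 cm

1353 cm


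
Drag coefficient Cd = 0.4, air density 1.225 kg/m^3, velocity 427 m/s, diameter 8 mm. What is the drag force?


A = pi*(d/2)^2 = pi*(8/2000)^2 = 5.02655e-05 m^2
Fd = 0.5*Cd*rho*A*v^2 = 0.5*0.4*1.225*5.02655e-05*427^2 = 2.245 N

2.245 N


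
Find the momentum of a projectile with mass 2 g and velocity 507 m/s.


p = m*v = 0.002*507 = 1.014 kg·m/s

1.014 kg·m/s


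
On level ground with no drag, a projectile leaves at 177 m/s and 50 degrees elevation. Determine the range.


R = v0^2 * sin(2*theta) / g = 177^2 * sin(2*50°) / 9.81 = 3145 m

3145 m


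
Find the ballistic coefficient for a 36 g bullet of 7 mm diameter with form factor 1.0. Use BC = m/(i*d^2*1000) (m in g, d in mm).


BC = m/(i*d^2*1000) = 36/(1.0 * 7^2 * 1000) = 0.0007347

0.0007347


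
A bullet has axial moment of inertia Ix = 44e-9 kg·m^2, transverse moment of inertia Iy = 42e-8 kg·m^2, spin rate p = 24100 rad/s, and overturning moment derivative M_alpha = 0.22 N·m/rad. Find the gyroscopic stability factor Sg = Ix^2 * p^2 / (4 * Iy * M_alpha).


Sg = Ix^2 * p^2 / (4 * Iy * M_alpha) = (44e-9)^2 * 24100^2 / (4 * 42e-8 * 0.22) = 3.042

3.042


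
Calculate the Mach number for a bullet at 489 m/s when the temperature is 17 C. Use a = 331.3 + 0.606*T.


a = 331.3 + 0.606*(17) = 341.602 m/s
M = v/a = 489/341.602 = 1.431

1.431


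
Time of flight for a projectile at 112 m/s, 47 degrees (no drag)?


T = 2*v0*sin(theta)/g = 2*112*sin(47°)/9.81 = 16.7 s

16.7 s


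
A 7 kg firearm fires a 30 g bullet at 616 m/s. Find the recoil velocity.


v_recoil = m_p * v_p / m_gun = 0.03 * 616 / 7 = 2.64 m/s

2.64 m/s


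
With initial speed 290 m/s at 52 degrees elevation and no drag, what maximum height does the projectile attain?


H = (v0*sin(theta))^2 / (2g) = (290*sin(52°))^2 / (2*9.81) = 2662 m

2662 m


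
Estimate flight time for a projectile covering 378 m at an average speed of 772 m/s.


t = d/v = 378/772 = 0.4896 s

0.4896 s


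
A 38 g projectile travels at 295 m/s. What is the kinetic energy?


E = 0.5*m*v^2 = 0.5*0.038*295^2 = 1653 J

1653 J


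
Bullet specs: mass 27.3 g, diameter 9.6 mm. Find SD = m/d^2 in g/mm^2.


SD = m/d^2 = 27.3/9.6^2 = 0.2962 g/mm^2

0.2962 g/mm^2


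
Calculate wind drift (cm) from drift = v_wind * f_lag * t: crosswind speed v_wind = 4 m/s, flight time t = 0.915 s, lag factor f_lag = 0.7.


drift = v_wind * lag * t = 4 * 0.7 * 0.915 = 2.562 m ≈ 256.2 cm

256.2 cm


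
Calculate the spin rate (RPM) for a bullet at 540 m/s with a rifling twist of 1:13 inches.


twist_m = 13*0.0254 = 0.3302 m
spin = v/twist = 540/0.3302 = 1635.373 rev/s
RPM = spin*60 = 1635.373*60 ≈ 98122 RPM

98122 RPM


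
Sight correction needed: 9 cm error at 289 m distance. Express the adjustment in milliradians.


1 mrad subtends 1 cm per 10 m of range, so adj = error_cm / (dist_m / 10) = 9 / (289/10) = 0.3114 mrad

0.3114 mrad


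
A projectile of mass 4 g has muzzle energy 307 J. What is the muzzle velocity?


v = sqrt(2*E/m) = sqrt(2*307/0.004) = 391.8 m/s

391.8 m/s


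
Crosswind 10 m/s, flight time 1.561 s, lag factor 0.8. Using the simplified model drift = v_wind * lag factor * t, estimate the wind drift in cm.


drift = v_wind * lag * t = 10 * 0.8 * 1.561 = 12.488 m ≈ 1249 cm

1249 cm


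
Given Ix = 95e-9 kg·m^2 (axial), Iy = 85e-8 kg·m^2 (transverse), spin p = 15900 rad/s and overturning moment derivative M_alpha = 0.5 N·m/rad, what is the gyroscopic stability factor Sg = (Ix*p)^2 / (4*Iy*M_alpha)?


Sg = Ix^2 * p^2 / (4 * Iy * M_alpha) = (95e-9)^2 * 15900^2 / (4 * 85e-8 * 0.5) = 1.342

1.342


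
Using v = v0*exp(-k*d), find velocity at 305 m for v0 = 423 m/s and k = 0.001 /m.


v = v0*exp(-k*d) = 423*exp(-0.001*305) = 311.8 m/s

311.8 m/s


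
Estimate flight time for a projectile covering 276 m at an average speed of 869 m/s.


t = d/v = 276/869 = 0.3176 s

0.3176 s


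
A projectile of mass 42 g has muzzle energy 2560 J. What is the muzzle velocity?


v = sqrt(2*E/m) = sqrt(2*2560/0.042) = 349.1 m/s

349.1 m/s


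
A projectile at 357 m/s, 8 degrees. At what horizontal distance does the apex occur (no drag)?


R = v0^2*sin(2*theta)/g = 357^2*sin(2*8°)/9.81 = 3581.01 m
apex_dist = R/2 = 3581.01/2 = 1791 m

1791 m


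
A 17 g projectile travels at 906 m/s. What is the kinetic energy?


E = 0.5*m*v^2 = 0.5*0.017*906^2 = 6977 J

6977 J


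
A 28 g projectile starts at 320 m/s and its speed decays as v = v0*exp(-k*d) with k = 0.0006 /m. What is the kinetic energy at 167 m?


v = v0*exp(-k*d) = 320*exp(-0.0006*167) = 289.49 m/s
E = 0.5*m*v^2 = 0.5*0.028*289.49^2 = 1173 J

1173 J


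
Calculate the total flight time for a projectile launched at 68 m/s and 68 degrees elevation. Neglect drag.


T = 2*v0*sin(theta)/g = 2*68*sin(68°)/9.81 = 12.85 s

12.85 s


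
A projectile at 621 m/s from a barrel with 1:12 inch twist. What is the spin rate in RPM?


twist_m = 12*0.0254 = 0.3048 m
spin = v/twist = 621/0.3048 = 2037.402 rev/s
RPM = spin*60 = 2037.402*60 ≈ 122244 RPM

122244 RPM


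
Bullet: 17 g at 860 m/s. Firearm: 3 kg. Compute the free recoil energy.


v_r = m_p*v_p/m_gun = 0.017*860/3 = 4.87333 m/s, E_r = 0.5*m_gun*v_r^2 = 0.5*3*4.87333^2 = 35.62 J

35.62 J


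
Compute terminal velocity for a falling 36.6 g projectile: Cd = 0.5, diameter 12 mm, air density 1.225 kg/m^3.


A = pi*(d/2)^2 = pi*(12/2000)^2 = 1.13097e-04 m^2
vt = sqrt(2mg/(Cd*rho*A)) = sqrt(2*0.0366*9.81/(0.5 * 1.225 * 1.13097e-04)) = 101.8 m/s

101.8 m/s


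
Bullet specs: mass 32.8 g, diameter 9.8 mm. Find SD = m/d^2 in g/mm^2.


SD = m/d^2 = 32.8/9.8^2 = 0.3415 g/mm^2

0.3415 g/mm^2


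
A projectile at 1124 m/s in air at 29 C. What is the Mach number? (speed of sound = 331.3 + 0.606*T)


a = 331.3 + 0.606*(29) = 348.874 m/s
M = v/a = 1124/348.874 = 3.222

3.222


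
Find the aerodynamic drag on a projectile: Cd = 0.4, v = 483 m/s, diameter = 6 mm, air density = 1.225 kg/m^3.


A = pi*(d/2)^2 = pi*(6/2000)^2 = 2.82743e-05 m^2
Fd = 0.5*Cd*rho*A*v^2 = 0.5*0.4*1.225*2.82743e-05*483^2 = 1.616 N

1.616 N


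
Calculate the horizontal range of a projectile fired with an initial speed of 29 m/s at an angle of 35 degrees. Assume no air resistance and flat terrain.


R = v0^2 * sin(2*theta) / g = 29^2 * sin(2*35°) / 9.81 = 80.56 m

80.56 m


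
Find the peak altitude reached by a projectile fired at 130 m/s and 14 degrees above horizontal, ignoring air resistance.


H = (v0*sin(theta))^2 / (2g) = (130*sin(14°))^2 / (2*9.81) = 50.41 m

50.41 m


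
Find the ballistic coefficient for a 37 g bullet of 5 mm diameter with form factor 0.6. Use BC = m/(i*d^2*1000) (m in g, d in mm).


BC = m/(i*d^2*1000) = 37/(0.6 * 5^2 * 1000) = 0.002467

0.002467


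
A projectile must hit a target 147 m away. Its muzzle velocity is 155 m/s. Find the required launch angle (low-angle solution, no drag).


sin(2*theta) = R*g/v0^2 = 147*9.81/155^2 = 0.0600237, theta = arcsin(0.0600237)/2 = 1.721°

1.721 degrees


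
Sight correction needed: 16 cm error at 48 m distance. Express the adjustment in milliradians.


1 mrad subtends 1 cm per 10 m of range, so adj = error_cm / (dist_m / 10) = 16 / (48/10) = 3.333 mrad

3.333 mrad


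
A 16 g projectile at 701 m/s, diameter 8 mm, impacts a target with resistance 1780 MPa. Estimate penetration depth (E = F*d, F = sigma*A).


A = pi*(d/2)^2 = pi*(8/2)^2 = 50.2655 mm^2
E = 0.5*m*v^2 = 0.5*0.016*701^2 = 3931.21 J
depth = E/(sigma*A) = 3931.21 J / (1780 MPa * 50.2655 mm^2) = 3931.21/(1780 * 50.2655) m = 0.0439376 m ≈ 43.94 mm

43.94 mm


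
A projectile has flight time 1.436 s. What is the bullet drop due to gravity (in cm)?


drop = 0.5*g*t^2 = 0.5*9.81*1.436^2 = 10.1146 m ≈ 1011 cm

1011 cm


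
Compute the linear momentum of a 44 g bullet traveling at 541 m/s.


p = m*v = 0.044*541 = 23.8 kg·m/s

23.8 kg·m/s


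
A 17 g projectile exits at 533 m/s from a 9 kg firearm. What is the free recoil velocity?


v_recoil = m_p * v_p / m_gun = 0.017 * 533 / 9 = 1.007 m/s

1.007 m/s


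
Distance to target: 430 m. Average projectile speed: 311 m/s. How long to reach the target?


t = d/v = 430/311 = 1.383 s

1.383 s


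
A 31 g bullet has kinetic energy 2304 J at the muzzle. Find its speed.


v = sqrt(2*E/m) = sqrt(2*2304/0.031) = 385.5 m/s

385.5 m/s


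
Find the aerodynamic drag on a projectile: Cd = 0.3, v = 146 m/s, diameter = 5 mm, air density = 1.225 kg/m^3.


A = pi*(d/2)^2 = pi*(5/2000)^2 = 1.96350e-05 m^2
Fd = 0.5*Cd*rho*A*v^2 = 0.5*0.3*1.225*1.96350e-05*146^2 = 0.07691 N

0.07691 N


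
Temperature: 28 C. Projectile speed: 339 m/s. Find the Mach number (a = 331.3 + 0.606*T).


a = 331.3 + 0.606*(28) = 348.268 m/s
M = v/a = 339/348.268 = 0.9734

0.9734


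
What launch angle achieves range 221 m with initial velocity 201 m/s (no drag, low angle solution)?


sin(2*theta) = R*g/v0^2 = 221*9.81/201^2 = 0.0536623, theta = arcsin(0.0536623)/2 = 1.538°

1.538 degrees


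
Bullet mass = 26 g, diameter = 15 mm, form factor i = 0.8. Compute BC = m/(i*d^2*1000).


BC = m/(i*d^2*1000) = 26/(0.8 * 15^2 * 1000) = 0.0001444

0.0001444


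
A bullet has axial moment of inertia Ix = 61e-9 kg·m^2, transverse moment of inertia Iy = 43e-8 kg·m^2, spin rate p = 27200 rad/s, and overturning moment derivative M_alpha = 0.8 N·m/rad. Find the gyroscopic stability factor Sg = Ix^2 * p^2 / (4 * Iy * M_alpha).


Sg = Ix^2 * p^2 / (4 * Iy * M_alpha) = (61e-9)^2 * 27200^2 / (4 * 43e-8 * 0.8) = 2.001

2.001


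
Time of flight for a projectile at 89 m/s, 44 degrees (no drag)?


T = 2*v0*sin(theta)/g = 2*89*sin(44°)/9.81 = 12.6 s

12.6 s


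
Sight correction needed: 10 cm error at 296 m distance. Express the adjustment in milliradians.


1 mrad subtends 1 cm per 10 m of range, so adj = error_cm / (dist_m / 10) = 10 / (296/10) = 0.3378 mrad

0.3378 mrad


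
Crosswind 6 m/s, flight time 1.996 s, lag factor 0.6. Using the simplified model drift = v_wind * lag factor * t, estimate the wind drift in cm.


drift = v_wind * lag * t = 6 * 0.6 * 1.996 = 7.1856 m ≈ 718.6 cm

718.6 cm


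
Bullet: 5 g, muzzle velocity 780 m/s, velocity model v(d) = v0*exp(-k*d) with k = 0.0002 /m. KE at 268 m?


v = v0*exp(-k*d) = 780*exp(-0.0002*268) = 739.293 m/s
E = 0.5*m*v^2 = 0.5*0.005*739.293^2 = 1366 J

1366 J


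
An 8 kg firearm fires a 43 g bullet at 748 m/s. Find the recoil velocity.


v_recoil = m_p * v_p / m_gun = 0.043 * 748 / 8 = 4.02 m/s

4.02 m/s


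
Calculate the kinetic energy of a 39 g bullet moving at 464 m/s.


E = 0.5*m*v^2 = 0.5*0.039*464^2 = 4198 J

4198 J


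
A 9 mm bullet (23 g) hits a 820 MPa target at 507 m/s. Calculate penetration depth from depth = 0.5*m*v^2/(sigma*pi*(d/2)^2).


A = pi*(d/2)^2 = pi*(9/2)^2 = 63.6173 mm^2
E = 0.5*m*v^2 = 0.5*0.023*507^2 = 2956.06 J
depth = E/(sigma*A) = 2956.06 J / (820 MPa * 63.6173 mm^2) = 2956.06/(820 * 63.6173) m = 0.0566663 m ≈ 56.67 mm

56.67 mm


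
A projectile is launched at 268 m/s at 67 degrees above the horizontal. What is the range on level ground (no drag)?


R = v0^2 * sin(2*theta) / g = 268^2 * sin(2*67°) / 9.81 = 5267 m

5267 m


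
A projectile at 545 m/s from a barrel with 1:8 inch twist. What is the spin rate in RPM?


twist_m = 8*0.0254 = 0.2032 m
spin = v/twist = 545/0.2032 = 2682.087 rev/s
RPM = spin*60 = 2682.087*60 ≈ 160925 RPM

160925 RPM


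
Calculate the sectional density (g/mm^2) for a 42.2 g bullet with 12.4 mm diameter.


SD = m/d^2 = 42.2/12.4^2 = 0.2745 g/mm^2

0.2745 g/mm^2


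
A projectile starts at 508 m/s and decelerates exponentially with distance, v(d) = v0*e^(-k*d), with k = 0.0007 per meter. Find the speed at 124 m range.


v = v0*exp(-k*d) = 508*exp(-0.0007*124) = 465.8 m/s

465.8 m/s


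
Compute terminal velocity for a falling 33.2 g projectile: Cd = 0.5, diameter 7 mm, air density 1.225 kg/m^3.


A = pi*(d/2)^2 = pi*(7/2000)^2 = 3.84845e-05 m^2
vt = sqrt(2mg/(Cd*rho*A)) = sqrt(2*0.0332*9.81/(0.5 * 1.225 * 3.84845e-05)) = 166.2 m/s

166.2 m/s


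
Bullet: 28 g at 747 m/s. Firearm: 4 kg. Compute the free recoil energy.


v_r = m_p*v_p/m_gun = 0.028*747/4 = 5.229 m/s, E_r = 0.5*m_gun*v_r^2 = 0.5*4*5.229^2 = 54.68 J

54.68 J


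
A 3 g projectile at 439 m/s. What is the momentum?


p = m*v = 0.003*439 = 1.317 kg·m/s

1.317 kg·m/s


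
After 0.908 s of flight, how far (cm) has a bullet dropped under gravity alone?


drop = 0.5*g*t^2 = 0.5*9.81*0.908^2 = 4.044 m ≈ 404.4 cm

404.4 cm


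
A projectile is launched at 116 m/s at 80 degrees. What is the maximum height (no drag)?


H = (v0*sin(theta))^2 / (2g) = (116*sin(80°))^2 / (2*9.81) = 665.2 m

665.2 m


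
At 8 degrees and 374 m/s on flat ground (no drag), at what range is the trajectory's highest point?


R = v0^2*sin(2*theta)/g = 374^2*sin(2*8°)/9.81 = 3930.18 m
apex_dist = R/2 = 3930.18/2 = 1965 m

1965 m


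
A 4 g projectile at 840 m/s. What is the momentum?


p = m*v = 0.004*840 = 3.36 kg·m/s

3.36 kg·m/s


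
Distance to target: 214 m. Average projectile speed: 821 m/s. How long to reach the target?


t = d/v = 214/821 = 0.2607 s

0.2607 s


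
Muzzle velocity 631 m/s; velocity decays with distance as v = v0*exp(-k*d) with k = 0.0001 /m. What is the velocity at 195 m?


v = v0*exp(-k*d) = 631*exp(-0.0001*195) = 618.8 m/s

618.8 m/s


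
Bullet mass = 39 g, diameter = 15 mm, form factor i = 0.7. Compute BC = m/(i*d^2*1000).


BC = m/(i*d^2*1000) = 39/(0.7 * 15^2 * 1000) = 0.0002476

0.0002476


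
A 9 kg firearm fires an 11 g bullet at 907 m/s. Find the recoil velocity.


v_recoil = m_p * v_p / m_gun = 0.011 * 907 / 9 = 1.109 m/s

1.109 m/s


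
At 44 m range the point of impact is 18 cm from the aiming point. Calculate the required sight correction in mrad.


1 mrad subtends 1 cm per 10 m of range, so adj = error_cm / (dist_m / 10) = 18 / (44/10) = 4.091 mrad

4.091 mrad


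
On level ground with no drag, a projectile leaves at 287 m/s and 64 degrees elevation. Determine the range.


R = v0^2 * sin(2*theta) / g = 287^2 * sin(2*64°) / 9.81 = 6616 m

6616 m


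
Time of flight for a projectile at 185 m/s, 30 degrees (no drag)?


T = 2*v0*sin(theta)/g = 2*185*sin(30°)/9.81 = 18.86 s

18.86 s


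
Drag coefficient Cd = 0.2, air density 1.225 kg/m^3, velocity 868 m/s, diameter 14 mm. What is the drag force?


A = pi*(d/2)^2 = pi*(14/2000)^2 = 1.53938e-04 m^2
Fd = 0.5*Cd*rho*A*v^2 = 0.5*0.2*1.225*1.53938e-04*868^2 = 14.21 N

14.21 N


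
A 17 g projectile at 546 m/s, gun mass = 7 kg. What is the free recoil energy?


v_r = m_p*v_p/m_gun = 0.017*546/7 = 1.326 m/s, E_r = 0.5*m_gun*v_r^2 = 0.5*7*1.326^2 = 6.154 J

6.154 J


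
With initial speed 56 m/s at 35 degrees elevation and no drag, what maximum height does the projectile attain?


H = (v0*sin(theta))^2 / (2g) = (56*sin(35°))^2 / (2*9.81) = 52.58 m

52.58 m


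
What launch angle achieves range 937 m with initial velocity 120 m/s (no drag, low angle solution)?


sin(2*theta) = R*g/v0^2 = 937*9.81/120^2 = 0.638331, theta = arcsin(0.638331)/2 = 19.83°

19.83 degrees


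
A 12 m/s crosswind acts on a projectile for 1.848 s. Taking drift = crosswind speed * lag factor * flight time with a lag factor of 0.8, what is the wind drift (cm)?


drift = v_wind * lag * t = 12 * 0.8 * 1.848 = 17.7408 m ≈ 1774 cm

1774 cm


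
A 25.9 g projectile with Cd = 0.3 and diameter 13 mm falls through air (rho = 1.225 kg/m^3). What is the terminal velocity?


A = pi*(d/2)^2 = pi*(13/2000)^2 = 1.32732e-04 m^2
vt = sqrt(2mg/(Cd*rho*A)) = sqrt(2*0.0259*9.81/(0.3 * 1.225 * 1.32732e-04)) = 102.1 m/s

102.1 m/s


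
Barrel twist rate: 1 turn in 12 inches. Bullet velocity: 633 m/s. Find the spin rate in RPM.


twist_m = 12*0.0254 = 0.3048 m
spin = v/twist = 633/0.3048 = 2076.772 rev/s
RPM = spin*60 = 2076.772*60 ≈ 124606 RPM

124606 RPM


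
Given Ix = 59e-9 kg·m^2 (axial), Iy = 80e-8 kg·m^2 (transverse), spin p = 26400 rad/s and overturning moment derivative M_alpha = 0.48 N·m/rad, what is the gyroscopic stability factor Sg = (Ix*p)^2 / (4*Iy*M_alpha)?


Sg = Ix^2 * p^2 / (4 * Iy * M_alpha) = (59e-9)^2 * 26400^2 / (4 * 80e-8 * 0.48) = 1.58

1.58


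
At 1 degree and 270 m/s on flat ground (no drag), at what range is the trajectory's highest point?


R = v0^2*sin(2*theta)/g = 270^2*sin(2*1°)/9.81 = 259.345 m
apex_dist = R/2 = 259.345/2 = 129.7 m

129.7 m


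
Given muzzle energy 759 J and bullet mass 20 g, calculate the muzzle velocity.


v = sqrt(2*E/m) = sqrt(2*759/0.02) = 275.5 m/s

275.5 m/s


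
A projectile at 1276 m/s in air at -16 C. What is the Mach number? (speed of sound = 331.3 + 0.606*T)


a = 331.3 + 0.606*(-16) = 321.604 m/s
M = v/a = 1276/321.604 = 3.968

3.968
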